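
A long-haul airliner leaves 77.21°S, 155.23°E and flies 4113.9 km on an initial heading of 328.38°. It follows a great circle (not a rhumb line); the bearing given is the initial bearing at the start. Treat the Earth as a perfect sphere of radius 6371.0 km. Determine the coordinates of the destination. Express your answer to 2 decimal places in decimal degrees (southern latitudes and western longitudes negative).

latitude -41.71°, longitude 130.23°

Angular distance δ = d/R = 4113.9 / 6371 = 0.645723 rad.
Converting: φ₁ = -1.347569 rad, θ = 5.731312 rad.
Destination latitude: φ₂ = arcsin( sin φ₁ cos δ + cos φ₁ sin δ cos θ ) = arcsin(-0.665406) = -41.71°.
Δλ = atan2( sin θ sin δ cos φ₁ , cos δ − sin φ₁ sin φ₂ ) = atan2(-0.069845, 0.149769) = -0.436368 rad = -25.00°.
λ₂ = 155.23° + -25.00° = 130.23°.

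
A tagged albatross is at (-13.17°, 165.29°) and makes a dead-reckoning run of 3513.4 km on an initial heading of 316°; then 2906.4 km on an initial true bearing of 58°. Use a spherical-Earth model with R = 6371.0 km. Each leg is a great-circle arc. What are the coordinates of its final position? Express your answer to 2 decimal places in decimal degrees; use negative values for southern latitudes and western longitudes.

Apply the spherical direct solution leg by leg, carrying full precision between legs.
Leg 1: from (-13.17°, 165.29°), δ = 3513.4/6371 = 0.551468 rad, θ = 316° → φ = 9.96°, λ = 143.60°.
Leg 2: from (9.96°, 143.60°), δ = 2906.4/6371 = 0.456192 rad, θ = 58° → φ = 22.65°, λ = 167.48°.

latitude 22.65°, longitude 167.48°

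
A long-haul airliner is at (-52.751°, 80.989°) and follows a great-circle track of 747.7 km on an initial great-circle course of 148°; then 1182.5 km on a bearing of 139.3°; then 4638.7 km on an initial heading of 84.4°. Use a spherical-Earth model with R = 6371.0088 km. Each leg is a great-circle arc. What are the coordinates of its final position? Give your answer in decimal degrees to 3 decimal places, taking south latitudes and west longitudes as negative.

latitude -40.691°, longitude 165.462°

Apply the spherical direct solution leg by leg, carrying full precision between legs.
Leg 1: from (-52.751°, 80.989°), δ = 747.7/6371.0088 = 0.117360 rad, θ = 148° → φ = -58.281°, λ = 87.767°.
Leg 2: from (-58.281°, 87.767°), δ = 1182.5/6371.0088 = 0.185606 rad, θ = 139.3° → φ = -65.448°, λ = 104.602°.
Leg 3: from (-65.448°, 104.602°), δ = 4638.7/6371.0088 = 0.728095 rad, θ = 84.4° → φ = -40.691°, λ = 165.462°.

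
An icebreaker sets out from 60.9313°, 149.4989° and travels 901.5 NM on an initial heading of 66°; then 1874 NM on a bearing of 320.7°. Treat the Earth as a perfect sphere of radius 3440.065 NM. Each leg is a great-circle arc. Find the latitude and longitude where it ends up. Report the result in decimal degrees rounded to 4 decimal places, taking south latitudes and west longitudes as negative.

Apply the spherical direct solution leg by leg, carrying full precision between legs.
Leg 1: from (60.9313°, 149.4989°), δ = 901.5/3440.065 = 0.262059 rad, θ = 66° → φ = 63.5590°, λ = -178.3931°.
Leg 2: from (63.5590°, -178.3931°), δ = 1874/3440.065 = 0.544757 rad, θ = 320.7° → φ = 70.7952°, λ = 95.3999°.

latitude 70.7952°, longitude 95.3999°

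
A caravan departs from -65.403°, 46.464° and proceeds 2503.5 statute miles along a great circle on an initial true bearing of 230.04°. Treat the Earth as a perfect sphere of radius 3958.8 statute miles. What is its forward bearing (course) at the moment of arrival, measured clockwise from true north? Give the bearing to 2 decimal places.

The arc subtends δ = 2503.5/3958.8 = 0.632389 rad at the centre.
Start latitude φ₁ = -1.141498 rad; initial bearing θ = 4.014955 rad.
Destination latitude: φ₂ = arcsin( sin φ₁ cos δ + cos φ₁ sin δ cos θ ) = arcsin(-0.891433) = -63.054°.
Δλ = atan2( sin θ sin δ cos φ₁ , cos δ − sin φ₁ sin φ₂ ) = atan2(-0.188576, -0.003925) = -1.591607 rad = -91.192°.
λ₂ = λ₁ + Δλ = -44.728°.
The forward bearing on arrival equals the back-azimuth from the destination plus 180°.
Back-azimuth from P₂ (-63.05°, -44.73°) to P₁ (-65.40°, 46.46°), with Δλ' = λ₁ − λ₂ = 91.19°: atan2( sin Δλ' cos φ₁ , cos φ₂ sin φ₁ − sin φ₂ cos φ₁ cos Δλ' ) = 135.25°.
Final bearing = (135.25° + 180°) mod 360° = 315.25°.

final bearing 315.25°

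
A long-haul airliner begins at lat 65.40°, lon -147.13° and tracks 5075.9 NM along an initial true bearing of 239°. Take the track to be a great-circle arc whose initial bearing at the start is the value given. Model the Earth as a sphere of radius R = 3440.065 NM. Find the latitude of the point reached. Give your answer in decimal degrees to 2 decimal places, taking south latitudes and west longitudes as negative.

latitude -7.29°

δ = 5075.9/3440.065 = 1.475524 rad (84.5413°).
Start latitude φ₁ = 1.141445 rad; initial bearing θ = 4.171337 rad.
Applying the spherical law of cosines for sides, sin φ₂ = sin φ₁ cos δ + cos φ₁ sin δ cos θ = -0.126935, so φ₂ = -7.29°.
For the longitude increment, Δλ = atan2( sin θ sin δ cos φ₁, cos δ − sin φ₁ sin φ₂ ) = atan2(-0.355204, 0.210541) = -59.34°.
λ₂ = -147.13° + -59.34° = -206.47°, normalized to (−180°, 180°] → 153.53°.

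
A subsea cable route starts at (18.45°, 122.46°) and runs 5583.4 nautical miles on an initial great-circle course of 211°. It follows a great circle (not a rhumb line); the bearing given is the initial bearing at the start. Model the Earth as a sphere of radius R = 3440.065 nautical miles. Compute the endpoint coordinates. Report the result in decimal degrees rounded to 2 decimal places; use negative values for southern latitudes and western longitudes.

The arc subtends δ = 5583.4/3440.065 = 1.623051 rad at the centre.
Converting: φ₁ = 0.322013 rad, θ = 3.682645 rad.
Applying the spherical law of cosines for sides, sin φ₂ = sin φ₁ cos δ + cos φ₁ sin δ cos θ = -0.828529, so φ₂ = -55.95°.
Δλ = atan2( sin θ sin δ cos φ₁ , cos δ − sin φ₁ sin φ₂ ) = atan2(-0.487898, 0.209980) = -1.164381 rad = -66.71°.
λ₂ = λ₁ + Δλ = 55.75°.

latitude -55.95°, longitude 55.75°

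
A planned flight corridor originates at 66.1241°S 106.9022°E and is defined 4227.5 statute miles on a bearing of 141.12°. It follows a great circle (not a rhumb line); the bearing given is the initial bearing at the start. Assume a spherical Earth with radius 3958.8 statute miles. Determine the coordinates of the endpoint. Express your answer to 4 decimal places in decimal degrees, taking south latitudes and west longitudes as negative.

latitude -45.7921°, longitude -125.1670°

The arc subtends δ = 4227.5/3958.8 = 1.067874 rad at the centre.
With φ₁ = -66.1241° = -1.154083 rad and θ = 141.12° = 2.463009 rad:
Destination latitude: φ₂ = arcsin( sin φ₁ cos δ + cos φ₁ sin δ cos θ ) = arcsin(-0.716815) = -45.7921°.
For the longitude increment, Δλ = atan2( sin θ sin δ cos φ₁, cos δ − sin φ₁ sin φ₂ ) = atan2(0.222604, -0.173485) = 127.9308°.
λ₂ = 106.9022° + 127.9308° = 234.8330°, normalized to (−180°, 180°] → -125.1670°.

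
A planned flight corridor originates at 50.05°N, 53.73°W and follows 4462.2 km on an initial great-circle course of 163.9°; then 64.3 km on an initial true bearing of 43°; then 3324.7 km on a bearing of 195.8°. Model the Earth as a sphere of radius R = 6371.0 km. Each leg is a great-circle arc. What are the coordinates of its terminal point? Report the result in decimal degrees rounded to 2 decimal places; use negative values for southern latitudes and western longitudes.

latitude -17.50°, longitude -51.02°

Apply the spherical direct solution leg by leg, carrying full precision between legs.
Leg 1: from (50.05°, -53.73°), δ = 4462.2/6371 = 0.700392 rad, θ = 163.9° → φ = 10.87°, λ = -43.24°.
Leg 2: from (10.87°, -43.24°), δ = 64.3/6371 = 0.010093 rad, θ = 43° → φ = 11.29°, λ = -42.84°.
Leg 3: from (11.29°, -42.84°), δ = 3324.7/6371 = 0.521849 rad, θ = 195.8° → φ = -17.50°, λ = -51.02°.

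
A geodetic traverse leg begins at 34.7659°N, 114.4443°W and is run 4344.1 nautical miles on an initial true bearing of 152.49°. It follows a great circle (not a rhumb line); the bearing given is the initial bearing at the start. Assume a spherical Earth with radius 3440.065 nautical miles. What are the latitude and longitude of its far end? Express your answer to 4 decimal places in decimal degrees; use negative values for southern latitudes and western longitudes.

Central angle δ = d/R = 1.262796 rad.
Start latitude φ₁ = 0.606779 rad; initial bearing θ = 2.661453 rad.
Destination latitude: φ₂ = arcsin( sin φ₁ cos δ + cos φ₁ sin δ cos θ ) = arcsin(-0.521451) = -31.4296°.
Then Δλ = atan2(0.361592, 0.600498) = 0.542002 rad, from sin θ sin δ cos φ₁ over cos δ − sin φ₁ sin φ₂.
λ₂ = λ₁ + Δλ = -83.3899°.

latitude -31.4296°, longitude -83.3899°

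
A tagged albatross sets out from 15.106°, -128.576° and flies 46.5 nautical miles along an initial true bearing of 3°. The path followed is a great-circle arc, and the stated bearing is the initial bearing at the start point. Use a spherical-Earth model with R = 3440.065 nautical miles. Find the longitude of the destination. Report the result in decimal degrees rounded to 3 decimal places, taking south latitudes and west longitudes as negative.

longitude -128.534°

The arc subtends δ = 46.5/3440.065 = 0.013517 rad at the centre.
Converting: φ₁ = 0.263649 rad, θ = 0.052360 rad.
sin φ₂ = sin φ₁ cos δ + cos φ₁ sin δ cos θ = (0.260606)(0.999909) + (0.965445)(0.013517)(0.998630) = 0.273614
φ₂ = asin(0.273614) = 0.277148 rad = 15.879°.
Then Δλ = atan2(0.000683, 0.928603) = 0.000735 rad, from sin θ sin δ cos φ₁ over cos δ − sin φ₁ sin φ₂.
λ₂ = -128.576° + 0.042° = -128.534°.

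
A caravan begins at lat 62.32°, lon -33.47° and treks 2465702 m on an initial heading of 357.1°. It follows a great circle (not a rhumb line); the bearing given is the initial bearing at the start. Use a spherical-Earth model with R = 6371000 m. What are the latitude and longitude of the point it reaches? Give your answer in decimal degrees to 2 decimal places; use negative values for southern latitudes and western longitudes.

latitude 84.36°, longitude -44.68°

Central angle δ = d/R = 0.387020 rad.
Converting: φ₁ = 1.087689 rad, θ = 6.232571 rad.
sin φ₂ = sin φ₁ cos δ + cos φ₁ sin δ cos θ = (0.885556)(0.926038) + (0.464533)(0.377430)(0.998719) = 0.995163
φ₂ = asin(0.995163) = 1.472396 rad = 84.36°.
Then Δλ = atan2(-0.008870, 0.044766) = -0.195616 rad, from sin θ sin δ cos φ₁ over cos δ − sin φ₁ sin φ₂.
λ₂ = λ₁ + Δλ = -44.68°.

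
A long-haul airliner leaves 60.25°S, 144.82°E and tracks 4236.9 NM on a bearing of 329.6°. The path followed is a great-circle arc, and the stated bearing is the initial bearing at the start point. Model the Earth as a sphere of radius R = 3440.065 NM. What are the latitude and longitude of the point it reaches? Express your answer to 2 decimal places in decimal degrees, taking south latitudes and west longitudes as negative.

δ = 4236.9/3440.065 = 1.231634 rad (70.5674°).
Start latitude φ₁ = -1.051561 rad; initial bearing θ = 5.752605 rad.
Destination latitude: φ₂ = arcsin( sin φ₁ cos δ + cos φ₁ sin δ cos θ ) = arcsin(0.114765) = 6.59°.
For the longitude increment, Δλ = atan2( sin θ sin δ cos φ₁, cos δ − sin φ₁ sin φ₂ ) = atan2(-0.236798, 0.432336) = -28.71°.
λ₂ = 144.82° + -28.71° = 116.11°.

latitude 6.59°, longitude 116.11°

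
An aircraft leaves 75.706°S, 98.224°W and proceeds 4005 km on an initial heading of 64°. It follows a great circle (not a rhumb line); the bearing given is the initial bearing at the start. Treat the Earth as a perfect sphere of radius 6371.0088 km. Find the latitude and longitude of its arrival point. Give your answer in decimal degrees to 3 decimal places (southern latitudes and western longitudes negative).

δ = 4005/6371.0088 = 0.628629 rad (36.0178°).
Converting: φ₁ = -1.321319 rad, θ = 1.117011 rad.
Applying the spherical law of cosines for sides, sin φ₂ = sin φ₁ cos δ + cos φ₁ sin δ cos θ = -0.720150, so φ₂ = -46.067°.
Then Δλ = atan2(0.130491, 0.110980) = 0.866026 rad, from sin θ sin δ cos φ₁ over cos δ − sin φ₁ sin φ₂.
Hence λ₂ = -98.224° + 49.620° = -48.604°.

latitude -46.067°, longitude -48.604°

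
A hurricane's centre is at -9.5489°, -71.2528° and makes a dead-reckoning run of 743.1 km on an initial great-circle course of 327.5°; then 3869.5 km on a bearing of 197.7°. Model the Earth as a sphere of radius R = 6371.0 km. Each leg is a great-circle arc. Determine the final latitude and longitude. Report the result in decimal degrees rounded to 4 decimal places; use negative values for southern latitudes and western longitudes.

Apply the spherical direct solution leg by leg, carrying full precision between legs.
Leg 1: from (-9.5489°, -71.2528°), δ = 743.1/6371 = 0.116638 rad, θ = 327.5° → φ = -3.8976°, λ = -74.8460°.
Leg 2: from (-3.8976°, -74.8460°), δ = 3869.5/6371 = 0.607361 rad, θ = 197.7° → φ = -36.7444°, λ = -87.3516°.

latitude -36.7444°, longitude -87.3516°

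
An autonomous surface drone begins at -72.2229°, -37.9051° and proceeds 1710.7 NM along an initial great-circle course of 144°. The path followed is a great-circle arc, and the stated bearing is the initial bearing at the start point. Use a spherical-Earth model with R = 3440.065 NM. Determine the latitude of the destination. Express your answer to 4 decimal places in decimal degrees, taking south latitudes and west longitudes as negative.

latitude -72.6973°

Central angle δ = d/R = 0.497287 rad.
Converting: φ₁ = -1.260527 rad, θ = 2.513274 rad.
sin φ₂ = sin φ₁ cos δ + cos φ₁ sin δ cos θ = (-0.952251)(0.878880) + (0.305315)(0.477043)(-0.809017) = -0.954747
φ₂ = asin(-0.954747) = -1.268807 rad = -72.6973°.
Then Δλ = atan2(0.085610, -0.030279) = 1.910751 rad, from sin θ sin δ cos φ₁ over cos δ − sin φ₁ sin φ₂.
λ₂ = -37.9051° + 109.4780° = 71.5729°.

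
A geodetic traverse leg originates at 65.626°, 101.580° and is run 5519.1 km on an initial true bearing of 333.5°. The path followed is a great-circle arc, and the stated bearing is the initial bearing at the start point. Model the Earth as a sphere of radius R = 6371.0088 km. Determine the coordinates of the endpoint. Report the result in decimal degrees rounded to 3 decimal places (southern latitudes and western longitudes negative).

Angular distance δ = d/R = 5519.1 / 6371.0088 = 0.866284 rad.
Converting: φ₁ = 1.145390 rad, θ = 5.820673 rad.
Destination latitude: φ₂ = arcsin( sin φ₁ cos δ + cos φ₁ sin δ cos θ ) = arcsin(0.871341) = 60.615°.
Δλ = atan2( sin θ sin δ cos φ₁ , cos δ − sin φ₁ sin φ₂ ) = atan2(-0.140303, -0.146016) = -2.376148 rad = -136.143°.
Hence λ₂ = 101.580° + -136.143° = -34.563°.

latitude 60.615°, longitude -34.563°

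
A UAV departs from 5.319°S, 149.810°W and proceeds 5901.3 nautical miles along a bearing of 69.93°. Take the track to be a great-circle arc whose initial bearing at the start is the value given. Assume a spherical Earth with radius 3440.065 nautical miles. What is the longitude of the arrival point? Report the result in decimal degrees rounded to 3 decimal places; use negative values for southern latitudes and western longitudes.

Angular distance δ = d/R = 5901.3 / 3440.065 = 1.715462 rad.
With φ₁ = -5.319° = -0.092834 rad and θ = 69.93° = 1.220509 rad:
sin φ₂ = sin φ₁ cos δ + cos φ₁ sin δ cos θ = (-0.092701)(-0.144161) + (0.995694)(0.989554)(0.343168) = 0.351485
φ₂ = asin(0.351485) = 0.359157 rad = 20.578°.
Then Δλ = atan2(0.925460, -0.111578) = 1.690783 rad, from sin θ sin δ cos φ₁ over cos δ − sin φ₁ sin φ₂.
λ₂ = λ₁ + Δλ = -52.935°.

longitude -52.935°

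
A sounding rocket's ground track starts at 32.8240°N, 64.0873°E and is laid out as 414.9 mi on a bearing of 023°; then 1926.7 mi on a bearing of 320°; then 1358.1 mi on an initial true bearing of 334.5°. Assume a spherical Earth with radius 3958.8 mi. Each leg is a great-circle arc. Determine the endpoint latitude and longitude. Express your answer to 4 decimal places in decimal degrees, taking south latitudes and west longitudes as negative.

latitude 71.9050°, longitude 6.7534°

Apply the spherical direct solution leg by leg, carrying full precision between legs.
Leg 1: from (32.8240°, 64.0873°), δ = 414.9/3958.8 = 0.104804 rad, θ = 23° → φ = 38.3167°, λ = 67.0736°.
Leg 2: from (38.3167°, 67.0736°), δ = 1926.7/3958.8 = 0.486688 rad, θ = 320° → φ = 56.0086°, λ = 34.5438°.
Leg 3: from (56.0086°, 34.5438°), δ = 1358.1/3958.8 = 0.343059 rad, θ = 334.5° → φ = 71.9050°, λ = 6.7534°.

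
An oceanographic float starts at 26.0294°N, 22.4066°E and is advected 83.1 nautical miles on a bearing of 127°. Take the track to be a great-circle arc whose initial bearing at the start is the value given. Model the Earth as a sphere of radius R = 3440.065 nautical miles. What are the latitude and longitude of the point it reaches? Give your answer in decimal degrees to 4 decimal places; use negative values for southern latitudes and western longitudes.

Central angle δ = d/R = 0.024157 rad.
Start latitude φ₁ = 0.454299 rad; initial bearing θ = 2.216568 rad.
Applying the spherical law of cosines for sides, sin φ₂ = sin φ₁ cos δ + cos φ₁ sin δ cos θ = 0.425642, so φ₂ = 25.1913°.
For the longitude increment, Δλ = atan2( sin θ sin δ cos φ₁, cos δ − sin φ₁ sin φ₂ ) = atan2(0.017334, 0.812923) = 1.2215°.
Hence λ₂ = 22.4066° + 1.2215° = 23.6281°.

latitude 25.1913°, longitude 23.6281°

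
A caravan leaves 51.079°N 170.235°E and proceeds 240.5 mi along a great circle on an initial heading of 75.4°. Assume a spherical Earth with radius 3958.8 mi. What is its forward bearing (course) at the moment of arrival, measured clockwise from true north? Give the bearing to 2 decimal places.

Central angle δ = d/R = 0.060751 rad.
Converting: φ₁ = 0.891497 rad, θ = 1.315978 rad.
sin φ₂ = sin φ₁ cos δ + cos φ₁ sin δ cos θ = (0.778013)(0.998155) + (0.628248)(0.060713)(0.252069) = 0.786192
φ₂ = asin(0.786192) = 0.904623 rad = 51.831°.
Then Δλ = atan2(0.036911, 0.386487) = 0.095216 rad, from sin θ sin δ cos φ₁ over cos δ − sin φ₁ sin φ₂.
λ₂ = λ₁ + Δλ = 175.690°.
The forward bearing on arrival equals the back-azimuth from the destination plus 180°.
Back-azimuth from P₂ (51.83°, 175.69°) to P₁ (51.08°, 170.24°), with Δλ' = λ₁ − λ₂ = -5.46°: atan2( sin Δλ' cos φ₁ , cos φ₂ sin φ₁ − sin φ₂ cos φ₁ cos Δλ' ) = 259.67°.
Final bearing = (259.67° + 180°) mod 360° = 79.67°.

final bearing 79.67°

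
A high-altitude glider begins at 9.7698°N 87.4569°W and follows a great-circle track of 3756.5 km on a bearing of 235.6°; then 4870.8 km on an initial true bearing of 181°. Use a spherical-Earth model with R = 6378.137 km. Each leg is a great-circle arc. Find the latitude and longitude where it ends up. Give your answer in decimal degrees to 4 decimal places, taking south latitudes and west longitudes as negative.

Apply the spherical direct solution leg by leg, carrying full precision between legs.
Leg 1: from (9.7698°, -87.4569°), δ = 3756.5/6378.137 = 0.588965 rad, θ = 235.6° → φ = -9.6825°, λ = -115.1655°.
Leg 2: from (-9.6825°, -115.1655°), δ = 4870.8/6378.137 = 0.763671 rad, θ = 181° → φ = -53.4276°, λ = -116.3262°.

latitude -53.4276°, longitude -116.3262°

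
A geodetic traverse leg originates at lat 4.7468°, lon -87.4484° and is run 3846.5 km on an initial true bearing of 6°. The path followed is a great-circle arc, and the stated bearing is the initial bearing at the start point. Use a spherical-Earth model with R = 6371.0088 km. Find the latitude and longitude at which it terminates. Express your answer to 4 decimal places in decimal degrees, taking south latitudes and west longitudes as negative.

Angular distance δ = d/R = 3846.5 / 6371.0088 = 0.603751 rad.
Converting: φ₁ = 0.082847 rad, θ = 0.104720 rad.
Applying the spherical law of cosines for sides, sin φ₂ = sin φ₁ cos δ + cos φ₁ sin δ cos θ = 0.630810, so φ₂ = 39.1099°.
Then Δλ = atan2(0.059141, 0.771011) = 0.076556 rad, from sin θ sin δ cos φ₁ over cos δ − sin φ₁ sin φ₂.
λ₂ = λ₁ + Δλ = -83.0621°.

latitude 39.1099°, longitude -83.0621°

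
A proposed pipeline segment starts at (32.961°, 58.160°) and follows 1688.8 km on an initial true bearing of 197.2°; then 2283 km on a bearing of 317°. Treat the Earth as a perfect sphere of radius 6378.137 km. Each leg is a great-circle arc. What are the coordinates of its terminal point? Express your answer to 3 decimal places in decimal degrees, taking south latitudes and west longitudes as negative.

Apply the spherical direct solution leg by leg, carrying full precision between legs.
Leg 1: from (32.961°, 58.160°), δ = 1688.8/6378.137 = 0.264780 rad, θ = 197.2° → φ = 18.382°, λ = 53.483°.
Leg 2: from (18.382°, 53.483°), δ = 2283/6378.137 = 0.357942 rad, θ = 317° → φ = 32.583°, λ = 37.009°.

latitude 32.583°, longitude 37.009°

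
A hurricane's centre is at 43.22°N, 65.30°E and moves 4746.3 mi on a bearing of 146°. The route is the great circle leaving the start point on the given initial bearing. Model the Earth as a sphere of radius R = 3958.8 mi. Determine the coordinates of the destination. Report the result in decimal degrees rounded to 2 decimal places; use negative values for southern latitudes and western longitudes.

The arc subtends δ = 4746.3/3958.8 = 1.198924 rad at the centre.
Start latitude φ₁ = 0.754331 rad; initial bearing θ = 2.548181 rad.
sin φ₂ = sin φ₁ cos δ + cos φ₁ sin δ cos θ = (0.684802)(0.363360) + (0.728730)(0.931649)(-0.829038) = -0.314020
φ₂ = asin(-0.314020) = -0.319425 rad = -18.30°.
For the longitude increment, Δλ = atan2( sin θ sin δ cos φ₁, cos δ − sin φ₁ sin φ₂ ) = atan2(0.379647, 0.578402) = 33.28°.
λ₂ = 65.30° + 33.28° = 98.58°.

latitude -18.30°, longitude 98.58°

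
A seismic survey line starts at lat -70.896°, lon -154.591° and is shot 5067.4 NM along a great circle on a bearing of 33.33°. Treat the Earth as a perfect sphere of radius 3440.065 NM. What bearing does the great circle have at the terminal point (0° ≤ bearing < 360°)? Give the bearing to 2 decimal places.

final bearing 10.53°

δ = 5067.4/3440.065 = 1.473054 rad (84.3998°).
With φ₁ = -70.896° = -1.237369 rad and θ = 33.33° = 0.581718 rad:
sin φ₂ = sin φ₁ cos δ + cos φ₁ sin δ cos θ = (-0.944926)(0.097587) + (0.327284)(0.995227)(0.835520) = 0.179934
φ₂ = asin(0.179934) = 0.180920 rad = 10.366°.
For the longitude increment, Δλ = atan2( sin θ sin δ cos φ₁, cos δ − sin φ₁ sin φ₂ ) = atan2(0.178971, 0.267612) = 33.773°.
λ₂ = -154.591° + 33.773° = -120.818°.
The forward bearing on arrival equals the back-azimuth from the destination plus 180°.
Back-azimuth from P₂ (10.37°, -120.82°) to P₁ (-70.90°, -154.59°), with Δλ' = λ₁ − λ₂ = -33.77°: atan2( sin Δλ' cos φ₁ , cos φ₂ sin φ₁ − sin φ₂ cos φ₁ cos Δλ' ) = 190.53°.
Final bearing = (190.53° + 180°) mod 360° = 10.53°.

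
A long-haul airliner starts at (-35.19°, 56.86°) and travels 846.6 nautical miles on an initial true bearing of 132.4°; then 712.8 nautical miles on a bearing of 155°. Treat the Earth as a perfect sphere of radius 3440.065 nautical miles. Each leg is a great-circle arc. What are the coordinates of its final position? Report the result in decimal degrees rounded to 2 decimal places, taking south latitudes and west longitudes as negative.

latitude -54.36°, longitude 79.90°

Apply the spherical direct solution leg by leg, carrying full precision between legs.
Leg 1: from (-35.19°, 56.86°), δ = 846.6/3440.065 = 0.246100 rad, θ = 132.4° → φ = -43.88°, λ = 71.31°.
Leg 2: from (-43.88°, 71.31°), δ = 712.8/3440.065 = 0.207205 rad, θ = 155° → φ = -54.36°, λ = 79.90°.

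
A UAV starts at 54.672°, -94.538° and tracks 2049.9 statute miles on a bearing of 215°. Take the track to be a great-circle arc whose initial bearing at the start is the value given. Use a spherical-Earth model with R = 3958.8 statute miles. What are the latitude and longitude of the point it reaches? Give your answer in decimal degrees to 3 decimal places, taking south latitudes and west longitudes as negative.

latitude 28.323°, longitude -113.353°

δ = 2049.9/3958.8 = 0.517808 rad (29.6682°).
Start latitude φ₁ = 0.954206 rad; initial bearing θ = 3.752458 rad.
sin φ₂ = sin φ₁ cos δ + cos φ₁ sin δ cos θ = (0.815855)(0.868906) + (0.578256)(0.494977)(-0.819152) = 0.474441
φ₂ = asin(0.474441) = 0.494329 rad = 28.323°.
For the longitude increment, Δλ = atan2( sin θ sin δ cos φ₁, cos δ − sin φ₁ sin φ₂ ) = atan2(-0.164171, 0.481831) = -18.815°.
λ₂ = -94.538° + -18.815° = -113.353°.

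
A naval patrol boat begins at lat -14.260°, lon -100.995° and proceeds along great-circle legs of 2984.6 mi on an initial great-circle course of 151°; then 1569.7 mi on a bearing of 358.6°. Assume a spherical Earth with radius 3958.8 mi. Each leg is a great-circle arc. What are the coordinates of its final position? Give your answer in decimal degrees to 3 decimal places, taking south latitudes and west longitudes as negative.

latitude -26.733°, longitude -70.909°

Apply the spherical direct solution leg by leg, carrying full precision between legs.
Leg 1: from (-14.260°, -100.995°), δ = 2984.6/3958.8 = 0.753915 rad, θ = 151° → φ = -49.447°, λ = -70.303°.
Leg 2: from (-49.447°, -70.303°), δ = 1569.7/3958.8 = 0.396509 rad, θ = 358.6° → φ = -26.733°, λ = -70.909°.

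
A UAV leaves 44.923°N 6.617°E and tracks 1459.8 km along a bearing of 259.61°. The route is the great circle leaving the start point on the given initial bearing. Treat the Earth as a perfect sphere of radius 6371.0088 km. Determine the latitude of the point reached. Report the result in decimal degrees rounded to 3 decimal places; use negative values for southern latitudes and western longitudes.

latitude 41.200°

Central angle δ = d/R = 0.229132 rad.
Start latitude φ₁ = 0.784054 rad; initial bearing θ = 4.531049 rad.
Applying the spherical law of cosines for sides, sin φ₂ = sin φ₁ cos δ + cos φ₁ sin δ cos θ = 0.658696, so φ₂ = 41.200°.
Then Δλ = atan2(-0.158185, 0.508722) = -0.301469 rad, from sin θ sin δ cos φ₁ over cos δ − sin φ₁ sin φ₂.
λ₂ = λ₁ + Δλ = -10.656°.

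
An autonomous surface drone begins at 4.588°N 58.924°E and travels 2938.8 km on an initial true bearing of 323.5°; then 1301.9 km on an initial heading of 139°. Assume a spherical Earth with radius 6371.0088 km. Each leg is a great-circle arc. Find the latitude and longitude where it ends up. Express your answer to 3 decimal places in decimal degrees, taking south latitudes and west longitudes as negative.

latitude 16.318°, longitude 49.861°

Apply the spherical direct solution leg by leg, carrying full precision between legs.
Leg 1: from (4.588°, 58.924°), δ = 2938.8/6371.0088 = 0.461277 rad, θ = 323.5° → φ = 25.358°, λ = 41.888°.
Leg 2: from (25.358°, 41.888°), δ = 1301.9/6371.0088 = 0.204348 rad, θ = 139° → φ = 16.318°, λ = 49.861°.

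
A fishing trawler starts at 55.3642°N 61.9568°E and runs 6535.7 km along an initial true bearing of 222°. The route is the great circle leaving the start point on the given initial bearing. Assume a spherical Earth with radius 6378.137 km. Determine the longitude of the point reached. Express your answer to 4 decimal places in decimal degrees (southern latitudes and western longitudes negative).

longitude 26.9918°

δ = 6535.7/6378.137 = 1.024704 rad (58.7112°).
Start latitude φ₁ = 0.966288 rad; initial bearing θ = 3.874631 rad.
sin φ₂ = sin φ₁ cos δ + cos φ₁ sin δ cos θ = (0.822781)(0.519352) + (0.568358)(0.854560)(-0.743145) = 0.066371
φ₂ = asin(0.066371) = 0.066420 rad = 3.8056°.
Δλ = atan2( sin θ sin δ cos φ₁ , cos δ − sin φ₁ sin φ₂ ) = atan2(-0.324994, 0.464744) = -0.610255 rad = -34.9650°.
λ₂ = 61.9568° + -34.9650° = 26.9918°.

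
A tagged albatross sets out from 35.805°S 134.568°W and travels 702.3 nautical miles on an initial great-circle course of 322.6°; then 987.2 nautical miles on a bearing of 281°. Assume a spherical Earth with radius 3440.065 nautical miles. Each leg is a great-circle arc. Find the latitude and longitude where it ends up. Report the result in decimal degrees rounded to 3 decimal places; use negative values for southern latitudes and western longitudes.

Apply the spherical direct solution leg by leg, carrying full precision between legs.
Leg 1: from (-35.805°, -134.568°), δ = 702.3/3440.065 = 0.204153 rad, θ = 322.6° → φ = -26.248°, λ = -142.459°.
Leg 2: from (-26.248°, -142.459°), δ = 987.2/3440.065 = 0.286971 rad, θ = 281° → φ = -22.070°, λ = -159.906°.

latitude -22.070°, longitude -159.906°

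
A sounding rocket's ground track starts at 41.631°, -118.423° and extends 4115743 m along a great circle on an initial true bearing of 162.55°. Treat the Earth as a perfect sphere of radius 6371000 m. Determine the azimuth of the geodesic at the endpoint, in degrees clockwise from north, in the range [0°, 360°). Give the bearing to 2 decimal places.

Central angle δ = d/R = 0.646012 rad.
With φ₁ = 41.631° = 0.726598 rad and θ = 162.55° = 2.837033 rad:
sin φ₂ = sin φ₁ cos δ + cos φ₁ sin δ cos θ = (0.664331)(0.798491) + (0.747439)(0.602007)(-0.953979) = 0.101207
φ₂ = asin(0.101207) = 0.101380 rad = 5.809°.
For the longitude increment, Δλ = atan2( sin θ sin δ cos φ₁, cos δ − sin φ₁ sin φ₂ ) = atan2(0.134932, 0.731256) = 10.455°.
λ₂ = λ₁ + Δλ = -107.968°.
The forward bearing on arrival equals the back-azimuth from the destination plus 180°.
Back-azimuth from P₂ (5.81°, -107.97°) to P₁ (41.63°, -118.42°), with Δλ' = λ₁ − λ₂ = -10.45°: atan2( sin Δλ' cos φ₁ , cos φ₂ sin φ₁ − sin φ₂ cos φ₁ cos Δλ' ) = 346.98°.
Final bearing = (346.98° + 180°) mod 360° = 166.98°.

final bearing 166.98°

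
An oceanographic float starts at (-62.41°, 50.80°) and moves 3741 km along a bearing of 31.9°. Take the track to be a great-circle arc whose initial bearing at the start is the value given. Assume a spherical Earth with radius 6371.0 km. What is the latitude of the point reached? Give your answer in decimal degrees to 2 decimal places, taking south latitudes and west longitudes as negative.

latitude -31.33°

δ = 3741/6371 = 0.587192 rad (33.6436°).
Converting: φ₁ = -1.089260 rad, θ = 0.556760 rad.
sin φ₂ = sin φ₁ cos δ + cos φ₁ sin δ cos θ = (-0.886284)(0.832500) + (0.463141)(0.554026)(0.848972) = -0.519992
φ₂ = asin(-0.519992) = -0.546842 rad = -31.33°.
Then Δλ = atan2(0.135593, 0.371639) = 0.349844 rad, from sin θ sin δ cos φ₁ over cos δ − sin φ₁ sin φ₂.
λ₂ = λ₁ + Δλ = 70.84°.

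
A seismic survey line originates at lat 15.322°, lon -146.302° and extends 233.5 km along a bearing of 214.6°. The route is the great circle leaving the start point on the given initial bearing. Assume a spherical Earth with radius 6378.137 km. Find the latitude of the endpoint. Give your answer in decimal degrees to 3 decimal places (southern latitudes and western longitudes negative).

latitude 13.592°

Central angle δ = d/R = 0.036609 rad.
Converting: φ₁ = 0.267419 rad, θ = 3.745477 rad.
Applying the spherical law of cosines for sides, sin φ₂ = sin φ₁ cos δ + cos φ₁ sin δ cos θ = 0.235009, so φ₂ = 13.592°.
Δλ = atan2( sin θ sin δ cos φ₁ , cos δ − sin φ₁ sin φ₂ ) = atan2(-0.020045, 0.937230) = -0.021384 rad = -1.225°.
Hence λ₂ = -146.302° + -1.225° = -147.527°.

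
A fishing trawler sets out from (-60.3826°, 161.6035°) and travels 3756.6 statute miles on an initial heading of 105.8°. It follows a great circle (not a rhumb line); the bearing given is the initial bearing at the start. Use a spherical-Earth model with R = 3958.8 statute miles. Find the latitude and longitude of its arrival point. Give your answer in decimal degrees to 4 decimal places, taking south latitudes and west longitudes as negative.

The arc subtends δ = 3756.6/3958.8 = 0.948924 rad at the centre.
Converting: φ₁ = -1.053875 rad, θ = 1.846558 rad.
sin φ₂ = sin φ₁ cos δ + cos φ₁ sin δ cos θ = (-0.869345)(0.582558) + (0.494206)(0.812789)(-0.272280) = -0.615815
φ₂ = asin(-0.615815) = -0.663420 rad = -38.0111°.
Δλ = atan2( sin θ sin δ cos φ₁ , cos δ − sin φ₁ sin φ₂ ) = atan2(0.386509, 0.047203) = 1.449273 rad = 83.0372°.
λ₂ = 161.6035° + 83.0372° = 244.6407°, normalized to (−180°, 180°] → -115.3593°.

latitude -38.0111°, longitude -115.3593°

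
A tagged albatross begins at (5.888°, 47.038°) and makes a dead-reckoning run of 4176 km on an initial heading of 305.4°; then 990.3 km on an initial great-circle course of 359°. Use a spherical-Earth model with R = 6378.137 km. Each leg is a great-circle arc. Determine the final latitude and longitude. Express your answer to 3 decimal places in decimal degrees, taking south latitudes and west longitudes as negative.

Apply the spherical direct solution leg by leg, carrying full precision between legs.
Leg 1: from (5.888°, 47.038°), δ = 4176/6378.137 = 0.654737 rad, θ = 305.4° → φ = 25.611°, λ = 13.640°.
Leg 2: from (25.611°, 13.640°), δ = 990.3/6378.137 = 0.155265 rad, θ = 359° → φ = 34.506°, λ = 13.452°.

latitude 34.506°, longitude 13.452°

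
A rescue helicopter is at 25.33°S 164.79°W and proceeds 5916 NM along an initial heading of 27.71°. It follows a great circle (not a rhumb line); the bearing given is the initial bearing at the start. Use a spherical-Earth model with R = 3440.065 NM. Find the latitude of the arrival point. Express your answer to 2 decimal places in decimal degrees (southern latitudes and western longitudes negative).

latitude 58.74°

δ = 5916/3440.065 = 1.719735 rad (98.5336°).
Converting: φ₁ = -0.442092 rad, θ = 0.483631 rad.
sin φ₂ = sin φ₁ cos δ + cos φ₁ sin δ cos θ = (-0.427831)(-0.148389) + (0.903859)(0.988929)(0.885312) = 0.854824
φ₂ = asin(0.854824) = 1.025211 rad = 58.74°.
Δλ = atan2( sin θ sin δ cos φ₁ , cos δ − sin φ₁ sin φ₂ ) = atan2(0.415638, 0.217332) = 1.089007 rad = 62.40°.
λ₂ = λ₁ + Δλ = -102.39°.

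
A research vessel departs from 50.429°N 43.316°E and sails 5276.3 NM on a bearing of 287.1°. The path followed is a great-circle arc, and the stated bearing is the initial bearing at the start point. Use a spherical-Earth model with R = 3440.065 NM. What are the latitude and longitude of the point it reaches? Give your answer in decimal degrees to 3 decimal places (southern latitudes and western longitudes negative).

The arc subtends δ = 5276.3/3440.065 = 1.533779 rad at the centre.
Start latitude φ₁ = 0.880152 rad; initial bearing θ = 5.010840 rad.
Destination latitude: φ₂ = arcsin( sin φ₁ cos δ + cos φ₁ sin δ cos θ ) = arcsin(0.215713) = 12.457°.
Δλ = atan2( sin θ sin δ cos φ₁ , cos δ − sin φ₁ sin φ₂ ) = atan2(-0.608455, -0.129271) = -1.780140 rad = -101.995°.
λ₂ = λ₁ + Δλ = -58.679°.

latitude 12.457°, longitude -58.679°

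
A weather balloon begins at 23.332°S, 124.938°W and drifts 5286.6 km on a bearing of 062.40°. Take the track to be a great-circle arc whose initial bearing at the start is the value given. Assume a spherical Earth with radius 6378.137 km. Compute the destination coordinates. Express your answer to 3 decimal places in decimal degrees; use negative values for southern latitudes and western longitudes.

The arc subtends δ = 5286.6/6378.137 = 0.828863 rad at the centre.
With φ₁ = -23.332° = -0.407220 rad and θ = 62.4° = 1.089085 rad:
sin φ₂ = sin φ₁ cos δ + cos φ₁ sin δ cos θ = (-0.396058)(0.675715) + (0.918225)(0.737163)(0.463296) = 0.045974
φ₂ = asin(0.045974) = 0.045991 rad = 2.635°.
Then Δλ = atan2(0.599855, 0.693923) = 0.712818 rad, from sin θ sin δ cos φ₁ over cos δ − sin φ₁ sin φ₂.
Hence λ₂ = -124.938° + 40.841° = -84.097°.

latitude 2.635°, longitude -84.097°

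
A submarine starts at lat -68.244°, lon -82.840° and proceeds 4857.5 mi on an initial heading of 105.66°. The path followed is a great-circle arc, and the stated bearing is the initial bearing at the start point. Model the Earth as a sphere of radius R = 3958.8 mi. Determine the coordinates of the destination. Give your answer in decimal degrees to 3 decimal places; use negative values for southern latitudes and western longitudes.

latitude -24.032°, longitude 14.147°

Central angle δ = d/R = 1.227013 rad.
Converting: φ₁ = -1.191082 rad, θ = 1.844115 rad.
Applying the spherical law of cosines for sides, sin φ₂ = sin φ₁ cos δ + cos φ₁ sin δ cos θ = -0.407239, so φ₂ = -24.032°.
Δλ = atan2( sin θ sin δ cos φ₁ , cos δ − sin φ₁ sin φ₂ ) = atan2(0.336013, -0.041181) = 1.692745 rad = 96.987°.
λ₂ = λ₁ + Δλ = 14.147°.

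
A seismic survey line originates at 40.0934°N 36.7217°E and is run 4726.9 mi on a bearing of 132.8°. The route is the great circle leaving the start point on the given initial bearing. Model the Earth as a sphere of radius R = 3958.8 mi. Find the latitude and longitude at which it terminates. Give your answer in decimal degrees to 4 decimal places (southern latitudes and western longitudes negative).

The arc subtends δ = 4726.9/3958.8 = 1.194023 rad at the centre.
Start latitude φ₁ = 0.699762 rad; initial bearing θ = 2.317797 rad.
Destination latitude: φ₂ = arcsin( sin φ₁ cos δ + cos φ₁ sin δ cos θ ) = arcsin(-0.246357) = -14.2620°.
Then Δλ = atan2(0.521929, 0.526584) = 0.780958 rad, from sin θ sin δ cos φ₁ over cos δ − sin φ₁ sin φ₂.
λ₂ = λ₁ + Δλ = 81.4673°.

latitude -14.2620°, longitude 81.4673°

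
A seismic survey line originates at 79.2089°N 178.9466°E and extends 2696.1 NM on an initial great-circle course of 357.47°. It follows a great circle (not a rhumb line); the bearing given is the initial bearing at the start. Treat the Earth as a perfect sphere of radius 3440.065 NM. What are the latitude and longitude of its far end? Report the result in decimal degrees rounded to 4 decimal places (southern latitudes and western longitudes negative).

latitude 55.8732°, longitude 2.1307°

Central angle δ = d/R = 0.783735 rad.
Converting: φ₁ = 1.382456 rad, θ = 6.239028 rad.
sin φ₂ = sin φ₁ cos δ + cos φ₁ sin δ cos θ = (0.982316)(0.708282) + (0.187229)(0.705930)(0.999025) = 0.827798
φ₂ = asin(0.827798) = 0.975172 rad = 55.8732°.
Δλ = atan2( sin θ sin δ cos φ₁ , cos δ − sin φ₁ sin φ₂ ) = atan2(-0.005834, -0.104878) = -3.086020 rad = -176.8159°.
Hence λ₂ = 178.9466° + -176.8159° = 2.1307°.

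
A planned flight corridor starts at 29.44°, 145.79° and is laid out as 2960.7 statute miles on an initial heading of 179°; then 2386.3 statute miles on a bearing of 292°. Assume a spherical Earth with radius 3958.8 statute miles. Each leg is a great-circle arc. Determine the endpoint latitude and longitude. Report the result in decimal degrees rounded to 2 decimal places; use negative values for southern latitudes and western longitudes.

Apply the spherical direct solution leg by leg, carrying full precision between legs.
Leg 1: from (29.44°, 145.79°), δ = 2960.7/3958.8 = 0.747878 rad, θ = 179° → φ = -13.40°, λ = 146.49°.
Leg 2: from (-13.40°, 146.49°), δ = 2386.3/3958.8 = 0.602784 rad, θ = 292° → φ = 0.89°, λ = 114.77°.

latitude 0.89°, longitude 114.77°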